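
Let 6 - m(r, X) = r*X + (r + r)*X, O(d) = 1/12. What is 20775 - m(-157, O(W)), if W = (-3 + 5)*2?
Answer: 82919/4 ≈ 20730.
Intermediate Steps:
W = 4 (W = 2*2 = 4)
O(d) = 1/12 (O(d) = 1*(1/12) = 1/12)
m(r, X) = 6 - 3*X*r (m(r, X) = 6 - (r*X + (r + r)*X) = 6 - (X*r + (2*r)*X) = 6 - (X*r + 2*X*r) = 6 - 3*X*r)
20775 - m(-157, O(W)) = 20775 - (6 - 3*1/12*(-157)) = 20775 - (6 + 157/4) = 20775 - 1*181/4 = 20775 - 181/4 = 82919/4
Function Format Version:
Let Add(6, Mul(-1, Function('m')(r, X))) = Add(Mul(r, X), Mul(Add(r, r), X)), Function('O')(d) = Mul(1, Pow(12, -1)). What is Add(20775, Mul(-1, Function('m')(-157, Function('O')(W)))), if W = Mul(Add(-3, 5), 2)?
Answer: Rational(82919, 4) ≈ 20730.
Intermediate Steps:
W = 4 (W = Mul(2, 2) = 4)
Function('O')(d) = Rational(1, 12) (Function('O')(d) = Mul(1, Rational(1, 12)) = Rational(1, 12))
Function('m')(r, X) = Add(6, Mul(-3, X, r)) (Function('m')(r, X) = Add(6, Mul(-1, Add(Mul(r, X), Mul(Add(r, r), X)))) = Add(6, Mul(-1, Add(Mul(X, r), Mul(Mul(2, r), X)))) = Add(6, Mul(-1, Add(Mul(X, r), Mul(2, X, r)))) = Add(6, Mul(-1, Mul(3, X, r))) = Add(6, Mul(-3, X, r)))
Add(20775, Mul(-1, Function('m')(-157, Function('O')(W)))) = Add(20775, Mul(-1, Add(6, Mul(-3, Rational(1, 12), -157)))) = Add(20775, Mul(-1, Add(6, Rational(157, 4)))) = Add(20775, Mul(-1, Rational(181, 4))) = Add(20775, Rational(-181, 4)) = Rational(82919, 4)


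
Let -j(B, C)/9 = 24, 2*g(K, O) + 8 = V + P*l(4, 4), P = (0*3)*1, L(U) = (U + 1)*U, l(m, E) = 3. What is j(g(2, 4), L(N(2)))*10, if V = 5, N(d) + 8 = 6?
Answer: -2160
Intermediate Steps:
N(d) = -2 (N(d) = -8 + 6 = -2)
L(U) = U*(1 + U) (L(U) = (1 + U)*U = U*(1 + U))
P = 0 (P = 0*1 = 0)
g(K, O) = -3/2 (g(K, O) = -4 + (5 + 0*3)/2 = -4 + (5 + 0)/2 = -4 + (½)*5 = -4 + 5/2 = -3/2)
j(B, C) = -216 (j(B, C) = -9*24 = -216)
j(g(2, 4), L(N(2)))*10 = -216*10 = -2160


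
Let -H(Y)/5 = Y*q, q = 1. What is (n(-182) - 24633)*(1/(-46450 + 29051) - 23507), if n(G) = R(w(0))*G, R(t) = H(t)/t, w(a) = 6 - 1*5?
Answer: 9702666528562/17399 ≈ 5.5766e+8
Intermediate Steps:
H(Y) = -5*Y
w(a) = 1 (w(a) = 6 - 5 = 1)
R(t) = -5 (R(t) = (-5*t)/t = -5)
n(G) = -5*G
(n(-182) - 24633)*(1/(-46450 + 29051) - 23507) = (-5*(-182) - 24633)*(1/(-46450 + 29051) - 23507) = (910 - 24633)*(1/(-17399) - 23507) = -23723*(-1/17399 - 23507) = -23723*(-408998294/17399) = 9702666528562/17399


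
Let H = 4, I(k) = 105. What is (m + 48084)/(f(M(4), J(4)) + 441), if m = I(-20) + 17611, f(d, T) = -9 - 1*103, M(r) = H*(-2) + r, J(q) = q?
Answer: 200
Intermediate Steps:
M(r) = -8 + r (M(r) = 4*(-2) + r = -8 + r)
f(d, T) = -112 (f(d, T) = -9 - 103 = -112)
m = 17716 (m = 105 + 17611 = 17716)
(m + 48084)/(f(M(4), J(4)) + 441) = (17716 + 48084)/(-112 + 441) = 65800/329 = 65800*(1/329) = 200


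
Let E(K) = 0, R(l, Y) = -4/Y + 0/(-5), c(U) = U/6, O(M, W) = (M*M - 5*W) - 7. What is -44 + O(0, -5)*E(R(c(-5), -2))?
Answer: -44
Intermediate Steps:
O(M, W) = -7 + M**2 - 5*W (O(M, W) = (M**2 - 5*W) - 7 = -7 + M**2 - 5*W)
c(U) = U/6 (c(U) = U*(1/6) = U/6)
R(l, Y) = -4/Y (R(l, Y) = -4/Y + 0*(-1/5) = -4/Y + 0 = -4/Y)
-44 + O(0, -5)*E(R(c(-5), -2)) = -44 + (-7 + 0**2 - 5*(-5))*0 = -44 + (-7 + 0 + 25)*0 = -44 + 18*0 = -44 + 0 = -44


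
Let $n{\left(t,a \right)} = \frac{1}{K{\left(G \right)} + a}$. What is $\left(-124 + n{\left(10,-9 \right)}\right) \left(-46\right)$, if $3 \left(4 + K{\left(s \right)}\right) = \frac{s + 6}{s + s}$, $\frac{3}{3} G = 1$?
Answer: $\frac{405260}{71} \approx 5707.9$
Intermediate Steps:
$G = 1$
$K{\left(s \right)} = -4 + \frac{6 + s}{6 s}$ ($K{\left(s \right)} = -4 + \frac{\left(s + 6\right) \frac{1}{s + s}}{3} = -4 + \frac{\left(6 + s\right) \frac{1}{2 s}}{3} = -4 + \frac{\frac{1}{2} \frac{1}{s} \left(6 + s\right)}{3} = -4 + \frac{6 + s}{6 s}$)
$n{\left(t,a \right)} = \frac{1}{- \frac{17}{6} + a}$ ($n{\left(t,a \right)} = \frac{1}{\left(- \frac{23}{6} + 1^{-1}\right) + a} = \frac{1}{\left(- \frac{23}{6} + 1\right) + a} = \frac{1}{- \frac{17}{6} + a}$)
$\left(-124 + n{\left(10,-9 \right)}\right) \left(-46\right) = \left(-124 + \frac{6}{-17 + 6 \left(-9\right)}\right) \left(-46\right) = \left(-124 + \frac{6}{-17 - 54}\right) \left(-46\right) = \left(-124 + \frac{6}{-71}\right) \left(-46\right) = \left(-124 + 6 \left(- \frac{1}{71}\right)\right) \left(-46\right) = \left(-124 - \frac{6}{71}\right) \left(-46\right) = \left(- \frac{8810}{71}\right) \left(-46\right) = \frac{405260}{71}$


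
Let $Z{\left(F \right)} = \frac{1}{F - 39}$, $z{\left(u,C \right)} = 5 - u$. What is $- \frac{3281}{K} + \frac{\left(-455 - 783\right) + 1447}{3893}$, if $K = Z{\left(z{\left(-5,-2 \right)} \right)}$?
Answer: $\frac{370415266}{3893} \approx 95149.0$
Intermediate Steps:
$Z{\left(F \right)} = \frac{1}{-39 + F}$
$K = - \frac{1}{29}$ ($K = \frac{1}{-39 + \left(5 - -5\right)} = \frac{1}{-39 + \left(5 + 5\right)} = \frac{1}{-39 + 10} = \frac{1}{-29} = - \frac{1}{29} \approx -0.034483$)
$- \frac{3281}{K} + \frac{\left(-455 - 783\right) + 1447}{3893} = - \frac{3281}{- \frac{1}{29}} + \frac{\left(-455 - 783\right) + 1447}{3893} = \left(-3281\right) \left(-29\right) + \left(-1238 + 1447\right) \frac{1}{3893} = 95149 + 209 \cdot \frac{1}{3893} = 95149 + \frac{209}{3893} = \frac{370415266}{3893}$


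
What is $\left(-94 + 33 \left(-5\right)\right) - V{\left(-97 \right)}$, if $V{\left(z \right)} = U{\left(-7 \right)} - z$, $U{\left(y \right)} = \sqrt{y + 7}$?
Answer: $-356$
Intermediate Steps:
$U{\left(y \right)} = \sqrt{7 + y}$
$V{\left(z \right)} = - z$ ($V{\left(z \right)} = \sqrt{7 - 7} - z = \sqrt{0} - z = 0 - z = - z$)
$\left(-94 + 33 \left(-5\right)\right) - V{\left(-97 \right)} = \left(-94 + 33 \left(-5\right)\right) - \left(-1\right) \left(-97\right) = \left(-94 - 165\right) - 97 = -259 - 97 = -356$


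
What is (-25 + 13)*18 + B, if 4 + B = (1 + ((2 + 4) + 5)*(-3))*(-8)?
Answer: 36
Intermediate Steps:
B = 252 (B = -4 + (1 + ((2 + 4) + 5)*(-3))*(-8) = -4 + (1 + (6 + 5)*(-3))*(-8) = -4 + (1 + 11*(-3))*(-8) = -4 + (1 - 33)*(-8) = -4 - 32*(-8) = -4 + 256 = 252)
(-25 + 13)*18 + B = (-25 + 13)*18 + 252 = -12*18 + 252 = -216 + 252 = 36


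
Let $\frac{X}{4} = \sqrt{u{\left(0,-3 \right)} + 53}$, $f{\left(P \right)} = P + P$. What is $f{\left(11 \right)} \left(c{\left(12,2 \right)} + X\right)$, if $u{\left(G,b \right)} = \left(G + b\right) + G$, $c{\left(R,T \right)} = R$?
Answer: $264 + 440 \sqrt{2} \approx 886.25$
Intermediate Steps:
$f{\left(P \right)} = 2 P$
$u{\left(G,b \right)} = b + 2 G$
$X = 20 \sqrt{2}$ ($X = 4 \sqrt{\left(-3 + 2 \cdot 0\right) + 53} = 4 \sqrt{\left(-3 + 0\right) + 53} = 4 \sqrt{-3 + 53} = 4 \sqrt{50} = 4 \cdot 5 \sqrt{2} = 20 \sqrt{2} \approx 28.284$)
$f{\left(11 \right)} \left(c{\left(12,2 \right)} + X\right) = 2 \cdot 11 \left(12 + 20 \sqrt{2}\right) = 22 \left(12 + 20 \sqrt{2}\right) = 264 + 440 \sqrt{2}$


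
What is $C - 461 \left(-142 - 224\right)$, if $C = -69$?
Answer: $168657$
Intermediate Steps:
$C - 461 \left(-142 - 224\right) = -69 - 461 \left(-142 - 224\right) = -69 - -168726 = -69 + 168726 = 168657$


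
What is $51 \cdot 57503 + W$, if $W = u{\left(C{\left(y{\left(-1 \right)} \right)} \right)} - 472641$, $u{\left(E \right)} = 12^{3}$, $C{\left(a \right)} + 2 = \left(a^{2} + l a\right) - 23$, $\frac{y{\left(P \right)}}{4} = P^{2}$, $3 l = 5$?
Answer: $2461740$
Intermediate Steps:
$l = \frac{5}{3}$ ($l = \frac{1}{3} \cdot 5 = \frac{5}{3} \approx 1.6667$)
$y{\left(P \right)} = 4 P^{2}$
$C{\left(a \right)} = -25 + a^{2} + \frac{5 a}{3}$ ($C{\left(a \right)} = -2 - \left(23 - a^{2} - \frac{5 a}{3}\right) = -2 + \left(-23 + a^{2} + \frac{5 a}{3}\right) = -25 + a^{2} + \frac{5 a}{3}$)
$u{\left(E \right)} = 1728$
$W = -470913$ ($W = 1728 - 472641 = -470913$)
$51 \cdot 57503 + W = 51 \cdot 57503 - 470913 = 2932653 - 470913 = 2461740$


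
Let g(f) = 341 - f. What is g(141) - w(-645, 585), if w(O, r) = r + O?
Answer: 260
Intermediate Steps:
w(O, r) = O + r
g(141) - w(-645, 585) = (341 - 1*141) - (-645 + 585) = (341 - 141) - 1*(-60) = 200 + 60 = 260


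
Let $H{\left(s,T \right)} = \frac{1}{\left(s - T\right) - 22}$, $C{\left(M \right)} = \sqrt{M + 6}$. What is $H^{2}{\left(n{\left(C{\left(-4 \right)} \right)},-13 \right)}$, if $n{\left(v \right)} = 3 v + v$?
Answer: $\frac{1}{\left(9 - 4 \sqrt{2}\right)^{2}} \approx 0.089472$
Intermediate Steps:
$C{\left(M \right)} = \sqrt{6 + M}$
$n{\left(v \right)} = 4 v$
$H{\left(s,T \right)} = \frac{1}{-22 + s - T}$
$H^{2}{\left(n{\left(C{\left(-4 \right)} \right)},-13 \right)} = \left(\frac{1}{-22 + 4 \sqrt{6 - 4} - -13}\right)^{2} = \left(\frac{1}{-22 + 4 \sqrt{2} + 13}\right)^{2} = \left(\frac{1}{-9 + 4 \sqrt{2}}\right)^{2} = \frac{1}{\left(-9 + 4 \sqrt{2}\right)^{2}}$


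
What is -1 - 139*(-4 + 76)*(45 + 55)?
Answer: -1000801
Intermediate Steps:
-1 - 139*(-4 + 76)*(45 + 55) = -1 - 10008*100 = -1 - 139*7200 = -1 - 1000800 = -1000801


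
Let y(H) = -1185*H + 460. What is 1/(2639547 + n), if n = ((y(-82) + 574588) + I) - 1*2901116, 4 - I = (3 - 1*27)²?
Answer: 1/410077 ≈ 2.4386e-6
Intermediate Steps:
y(H) = 460 - 1185*H
I = -572 (I = 4 - (3 - 1*27)² = 4 - (3 - 27)² = 4 - 1*(-24)² = 4 - 1*576 = 4 - 576 = -572)
n = -2229470 (n = (((460 - 1185*(-82)) + 574588) - 572) - 1*2901116 = (((460 + 97170) + 574588) - 572) - 2901116 = ((97630 + 574588) - 572) - 2901116 = (672218 - 572) - 2901116 = 671646 - 2901116 = -2229470)
1/(2639547 + n) = 1/(2639547 - 2229470) = 1/410077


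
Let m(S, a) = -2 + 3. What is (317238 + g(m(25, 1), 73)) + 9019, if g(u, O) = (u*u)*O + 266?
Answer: 326596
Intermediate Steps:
m(S, a) = 1
g(u, O) = 266 + O*u² (g(u, O) = u²*O + 266 = O*u² + 266 = 266 + O*u²)
(317238 + g(m(25, 1), 73)) + 9019 = (317238 + (266 + 73*1²)) + 9019 = (317238 + (266 + 73*1)) + 9019 = (317238 + (266 + 73)) + 9019 = (317238 + 339) + 9019 = 317577 + 9019 = 326596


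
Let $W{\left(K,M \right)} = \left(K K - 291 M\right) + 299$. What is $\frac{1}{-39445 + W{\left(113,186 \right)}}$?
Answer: $- \frac{1}{80503} \approx -1.2422 \cdot 10^{-5}$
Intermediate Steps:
$W{\left(K,M \right)} = 299 + K^{2} - 291 M$ ($W{\left(K,M \right)} = \left(K^{2} - 291 M\right) + 299 = 299 + K^{2} - 291 M$)
$\frac{1}{-39445 + W{\left(113,186 \right)}} = \frac{1}{-39445 + \left(299 + 113^{2} - 54126\right)} = \frac{1}{-39445 + \left(299 + 12769 - 54126\right)} = \frac{1}{-39445 - 41058} = \frac{1}{-80503} = - \frac{1}{80503}$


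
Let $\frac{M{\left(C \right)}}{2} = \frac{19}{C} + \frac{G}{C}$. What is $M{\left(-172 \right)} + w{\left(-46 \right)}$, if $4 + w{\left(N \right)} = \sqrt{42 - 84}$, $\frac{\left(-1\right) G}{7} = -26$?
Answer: $- \frac{545}{86} + i \sqrt{42} \approx -6.3372 + 6.4807 i$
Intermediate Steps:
$G = 182$ ($G = \left(-7\right) \left(-26\right) = 182$)
$w{\left(N \right)} = -4 + i \sqrt{42}$ ($w{\left(N \right)} = -4 + \sqrt{42 - 84} = -4 + \sqrt{-42} = -4 + i \sqrt{42}$)
$M{\left(C \right)} = \frac{402}{C}$ ($M{\left(C \right)} = 2 \left(\frac{19}{C} + \frac{182}{C}\right) = 2 \frac{201}{C} = \frac{402}{C}$)
$M{\left(-172 \right)} + w{\left(-46 \right)} = \frac{402}{-172} - \left(4 - i \sqrt{42}\right) = 402 \left(- \frac{1}{172}\right) - \left(4 - i \sqrt{42}\right) = - \frac{201}{86} - \left(4 - i \sqrt{42}\right) = - \frac{545}{86} + i \sqrt{42}$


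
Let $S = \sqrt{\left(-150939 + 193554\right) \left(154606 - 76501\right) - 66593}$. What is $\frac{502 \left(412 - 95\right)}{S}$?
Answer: $\frac{79567 \sqrt{3328377982}}{1664188991} \approx 2.7583$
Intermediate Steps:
$S = \sqrt{3328377982}$ ($S = \sqrt{42615 \cdot 78105 - 66593} = \sqrt{3328444575 - 66593} = \sqrt{3328377982} \approx 57692.0$)
$\frac{502 \left(412 - 95\right)}{S} = \frac{502 \left(412 - 95\right)}{\sqrt{3328377982}} = 502 \cdot 317 \frac{\sqrt{3328377982}}{3328377982} = 159134 \frac{\sqrt{3328377982}}{3328377982} = \frac{79567 \sqrt{3328377982}}{1664188991}$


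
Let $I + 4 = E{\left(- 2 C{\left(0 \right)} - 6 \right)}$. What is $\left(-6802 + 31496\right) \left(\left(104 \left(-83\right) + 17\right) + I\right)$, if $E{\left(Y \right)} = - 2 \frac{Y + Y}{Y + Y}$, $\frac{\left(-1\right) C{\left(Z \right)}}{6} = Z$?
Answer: $-212886974$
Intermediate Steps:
$C{\left(Z \right)} = - 6 Z$
$E{\left(Y \right)} = -2$ ($E{\left(Y \right)} = - 2 \frac{2 Y}{2 Y} = - 2 \cdot 2 Y \frac{1}{2 Y} = \left(-2\right) 1 = -2$)
$I = -6$ ($I = -4 - 2 = -6$)
$\left(-6802 + 31496\right) \left(\left(104 \left(-83\right) + 17\right) + I\right) = \left(-6802 + 31496\right) \left(\left(104 \left(-83\right) + 17\right) - 6\right) = 24694 \left(\left(-8632 + 17\right) - 6\right) = 24694 \left(-8615 - 6\right) = 24694 \left(-8621\right) = -212886974$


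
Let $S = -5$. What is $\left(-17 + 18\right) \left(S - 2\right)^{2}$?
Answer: $49$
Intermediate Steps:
$\left(-17 + 18\right) \left(S - 2\right)^{2} = \left(-17 + 18\right) \left(-5 - 2\right)^{2} = 1 \left(-7\right)^{2} = 1 \cdot 49 = 49$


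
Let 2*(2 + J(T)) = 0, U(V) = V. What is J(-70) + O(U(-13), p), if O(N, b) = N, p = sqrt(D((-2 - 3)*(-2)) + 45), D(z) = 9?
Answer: -15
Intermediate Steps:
J(T) = -2 (J(T) = -2 + (1/2)*0 = -2 + 0 = -2)
p = 3*sqrt(6) (p = sqrt(9 + 45) = sqrt(54) = 3*sqrt(6) ≈ 7.3485)
J(-70) + O(U(-13), p) = -2 - 13 = -15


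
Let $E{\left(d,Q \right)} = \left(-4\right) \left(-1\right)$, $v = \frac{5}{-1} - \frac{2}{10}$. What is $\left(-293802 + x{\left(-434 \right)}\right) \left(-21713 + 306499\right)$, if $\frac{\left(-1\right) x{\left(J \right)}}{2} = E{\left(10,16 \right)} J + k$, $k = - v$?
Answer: $- \frac{413424405772}{5} \approx -8.2685 \cdot 10^{10}$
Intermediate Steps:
$v = - \frac{26}{5}$ ($v = 5 \left(-1\right) - \frac{1}{5} = -5 - \frac{1}{5} = - \frac{26}{5} \approx -5.2$)
$k = \frac{26}{5}$ ($k = \left(-1\right) \left(- \frac{26}{5}\right) = \frac{26}{5} \approx 5.2$)
$E{\left(d,Q \right)} = 4$
$x{\left(J \right)} = - \frac{52}{5} - 8 J$ ($x{\left(J \right)} = - 2 \left(4 J + \frac{26}{5}\right) = - 2 \left(\frac{26}{5} + 4 J\right) = - \frac{52}{5} - 8 J$)
$\left(-293802 + x{\left(-434 \right)}\right) \left(-21713 + 306499\right) = \left(-293802 - - \frac{17308}{5}\right) \left(-21713 + 306499\right) = \left(-293802 + \left(- \frac{52}{5} + 3472\right)\right) 284786 = \left(-293802 + \frac{17308}{5}\right) 284786 = \left(- \frac{1451702}{5}\right) 284786 = - \frac{413424405772}{5}$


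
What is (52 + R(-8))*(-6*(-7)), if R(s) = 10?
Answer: 2604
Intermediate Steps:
(52 + R(-8))*(-6*(-7)) = (52 + 10)*(-6*(-7)) = 62*42 = 2604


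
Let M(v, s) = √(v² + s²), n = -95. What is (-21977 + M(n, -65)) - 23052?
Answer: -45029 + 5*√530 ≈ -44914.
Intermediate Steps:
M(v, s) = √(s² + v²)
(-21977 + M(n, -65)) - 23052 = (-21977 + √((-65)² + (-95)²)) - 23052 = (-21977 + √(4225 + 9025)) - 23052 = (-21977 + √13250) - 23052 = (-21977 + 5*√530) - 23052 = -45029 + 5*√530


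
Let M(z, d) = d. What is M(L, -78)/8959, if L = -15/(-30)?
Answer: -78/8959 ≈ -0.0087063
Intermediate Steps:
L = ½ (L = -15*(-1/30) = ½ ≈ 0.50000)
M(L, -78)/8959 = -78/8959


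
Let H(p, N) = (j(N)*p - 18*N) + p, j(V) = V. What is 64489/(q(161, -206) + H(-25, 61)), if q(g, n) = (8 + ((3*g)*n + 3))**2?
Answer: 64489/9897660521 ≈ 6.5156e-6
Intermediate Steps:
H(p, N) = p - 18*N + N*p (H(p, N) = (N*p - 18*N) + p = (-18*N + N*p) + p = p - 18*N + N*p)
q(g, n) = (11 + 3*g*n)**2 (q(g, n) = (8 + (3*g*n + 3))**2 = (8 + (3 + 3*g*n))**2 = (11 + 3*g*n)**2)
64489/(q(161, -206) + H(-25, 61)) = 64489/((11 + 3*161*(-206))**2 + (-25 - 18*61 + 61*(-25))) = 64489/((11 - 99498)**2 + (-25 - 1098 - 1525)) = 64489/((-99487)**2 - 2648) = 64489/(9897663169 - 2648) = 64489/9897660521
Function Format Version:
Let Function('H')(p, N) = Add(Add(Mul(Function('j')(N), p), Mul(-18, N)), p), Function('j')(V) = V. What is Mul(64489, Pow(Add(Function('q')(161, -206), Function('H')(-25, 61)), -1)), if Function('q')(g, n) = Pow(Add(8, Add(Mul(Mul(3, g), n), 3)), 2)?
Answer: Rational(64489, 9897660521) ≈ 6.5156e-6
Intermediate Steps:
Function('H')(p, N) = Add(p, Mul(-18, N), Mul(N, p)) (Function('H')(p, N) = Add(Add(Mul(N, p), Mul(-18, N)), p) = Add(Add(Mul(-18, N), Mul(N, p)), p) = Add(p, Mul(-18, N), Mul(N, p)))
Function('q')(g, n) = Pow(Add(11, Mul(3, g, n)), 2) (Function('q')(g, n) = Pow(Add(8, Add(Mul(3, g, n), 3)), 2) = Pow(Add(8, Add(3, Mul(3, g, n))), 2) = Pow(Add(11, Mul(3, g, n)), 2))
Mul(64489, Pow(Add(Function('q')(161, -206), Function('H')(-25, 61)), -1)) = Mul(64489, Pow(Add(Pow(Add(11, Mul(3, 161, -206)), 2), Add(-25, Mul(-18, 61), Mul(61, -25))), -1)) = Mul(64489, Pow(Add(Pow(Add(11, -99498), 2), Add(-25, -1098, -1525)), -1)) = Mul(64489, Pow(Add(Pow(-99487, 2), -2648), -1)) = Mul(64489, Pow(Add(9897663169, -2648), -1)) = Mul(64489, Pow(9897660521, -1)) = Mul(64489, Rational(1, 9897660521)) = Rational(64489, 9897660521)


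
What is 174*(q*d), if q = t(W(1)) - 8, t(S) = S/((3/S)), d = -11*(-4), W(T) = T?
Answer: -58696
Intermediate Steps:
d = 44
t(S) = S²/3 (t(S) = S*(S/3) = S²/3)
q = -23/3 (q = (⅓)*1² - 8 = (⅓)*1 - 8 = ⅓ - 8 = -23/3 ≈ -7.6667)
174*(q*d) = 174*(-23/3*44) = 174*(-1012/3) = -58696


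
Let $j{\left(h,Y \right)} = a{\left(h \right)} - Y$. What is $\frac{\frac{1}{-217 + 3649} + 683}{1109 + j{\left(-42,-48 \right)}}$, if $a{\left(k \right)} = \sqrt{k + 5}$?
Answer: $\frac{208621073}{353413104} - \frac{2344057 i \sqrt{37}}{4594370352} \approx 0.5903 - 0.0031034 i$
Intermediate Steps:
$a{\left(k \right)} = \sqrt{5 + k}$
$j{\left(h,Y \right)} = \sqrt{5 + h} - Y$
$\frac{\frac{1}{-217 + 3649} + 683}{1109 + j{\left(-42,-48 \right)}} = \frac{\frac{1}{-217 + 3649} + 683}{1109 + \left(\sqrt{5 - 42} - -48\right)} = \frac{\frac{1}{3432} + 683}{1109 + \left(\sqrt{-37} + 48\right)} = \frac{\frac{1}{3432} + 683}{1109 + \left(i \sqrt{37} + 48\right)} = \frac{2344057}{3432 \left(1109 + \left(48 + i \sqrt{37}\right)\right)} = \frac{2344057}{3432 \left(1157 + i \sqrt{37}\right)}$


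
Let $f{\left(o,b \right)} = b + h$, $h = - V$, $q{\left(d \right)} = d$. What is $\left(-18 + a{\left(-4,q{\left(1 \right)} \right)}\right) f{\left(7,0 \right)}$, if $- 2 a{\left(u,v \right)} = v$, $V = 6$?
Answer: $111$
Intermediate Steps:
$h = -6$ ($h = \left(-1\right) 6 = -6$)
$a{\left(u,v \right)} = - \frac{v}{2}$
$f{\left(o,b \right)} = -6 + b$ ($f{\left(o,b \right)} = b - 6 = -6 + b$)
$\left(-18 + a{\left(-4,q{\left(1 \right)} \right)}\right) f{\left(7,0 \right)} = \left(-18 - \frac{1}{2}\right) \left(-6 + 0\right) = \left(-18 - \frac{1}{2}\right) \left(-6\right) = \left(- \frac{37}{2}\right) \left(-6\right) = 111$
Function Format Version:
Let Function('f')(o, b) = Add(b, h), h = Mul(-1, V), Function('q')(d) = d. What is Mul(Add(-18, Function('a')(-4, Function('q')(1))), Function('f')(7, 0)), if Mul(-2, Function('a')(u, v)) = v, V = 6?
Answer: 111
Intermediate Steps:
h = -6 (h = Mul(-1, 6) = -6)
Function('a')(u, v) = Mul(Rational(-1, 2), v)
Function('f')(o, b) = Add(-6, b) (Function('f')(o, b) = Add(b, -6) = Add(-6, b))
Mul(Add(-18, Function('a')(-4, Function('q')(1))), Function('f')(7, 0)) = Mul(Add(-18, Mul(Rational(-1, 2), 1)), Add(-6, 0)) = Mul(Add(-18, Rational(-1, 2)), -6) = Mul(Rational(-37, 2), -6) = 111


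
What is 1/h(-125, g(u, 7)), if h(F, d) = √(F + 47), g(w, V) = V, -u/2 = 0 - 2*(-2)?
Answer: -I*√78/78 ≈ -0.11323*I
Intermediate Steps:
u = -8 (u = -2*(0 - 2*(-2)) = -2*(0 + 4) = -2*4 = -8)
h(F, d) = √(47 + F)
1/h(-125, g(u, 7)) = 1/(√(47 - 125)) = 1/(√(-78)) = 1/(I*√78) = -I*√78/78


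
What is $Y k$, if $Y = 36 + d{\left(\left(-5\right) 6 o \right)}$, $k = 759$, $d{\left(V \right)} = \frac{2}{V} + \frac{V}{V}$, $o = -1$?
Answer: $\frac{140668}{5} \approx 28134.0$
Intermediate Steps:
$d{\left(V \right)} = 1 + \frac{2}{V}$ ($d{\left(V \right)} = \frac{2}{V} + 1 = 1 + \frac{2}{V}$)
$Y = \frac{556}{15}$ ($Y = 36 + \frac{2 + \left(-5\right) 6 \left(-1\right)}{\left(-5\right) 6 \left(-1\right)} = 36 + \frac{2 - -30}{\left(-30\right) \left(-1\right)} = 36 + \frac{2 + 30}{30} = 36 + \frac{1}{30} \cdot 32 = 36 + \frac{16}{15} = \frac{556}{15} \approx 37.067$)
$Y k = \frac{556}{15} \cdot 759 = \frac{140668}{5}$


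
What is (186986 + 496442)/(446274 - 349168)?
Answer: 341714/48553 ≈ 7.0380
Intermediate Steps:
(186986 + 496442)/(446274 - 349168) = 683428/97106 = 683428*(1/97106) = 341714/48553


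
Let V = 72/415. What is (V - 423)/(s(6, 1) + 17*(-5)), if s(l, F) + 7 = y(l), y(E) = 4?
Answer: 175473/36520 ≈ 4.8048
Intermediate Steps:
s(l, F) = -3 (s(l, F) = -7 + 4 = -3)
V = 72/415 (V = 72*(1/415) = 72/415 ≈ 0.17349)
(V - 423)/(s(6, 1) + 17*(-5)) = (72/415 - 423)/(-3 + 17*(-5)) = -175473/(415*(-3 - 85)) = -175473/415/(-88) = -175473/415*(-1/88) = 175473/36520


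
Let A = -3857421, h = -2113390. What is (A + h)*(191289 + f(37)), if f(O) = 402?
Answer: -1144550731401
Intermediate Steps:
(A + h)*(191289 + f(37)) = (-3857421 - 2113390)*(191289 + 402) = -5970811*191691 = -1144550731401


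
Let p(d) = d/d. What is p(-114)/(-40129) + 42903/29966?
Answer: 1721624521/1202505614 ≈ 1.4317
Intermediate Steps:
p(d) = 1
p(-114)/(-40129) + 42903/29966 = 1/(-40129) + 42903/29966 = 1*(-1/40129) + 42903*(1/29966) = -1/40129 + 42903/29966 = 1721624521/1202505614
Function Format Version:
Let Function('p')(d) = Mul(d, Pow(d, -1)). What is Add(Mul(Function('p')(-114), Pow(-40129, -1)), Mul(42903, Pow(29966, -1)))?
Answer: Rational(1721624521, 1202505614) ≈ 1.4317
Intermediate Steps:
Function('p')(d) = 1
Add(Mul(Function('p')(-114), Pow(-40129, -1)), Mul(42903, Pow(29966, -1))) = Add(Mul(1, Pow(-40129, -1)), Mul(42903, Pow(29966, -1))) = Add(Mul(1, Rational(-1, 40129)), Mul(42903, Rational(1, 29966))) = Add(Rational(-1, 40129), Rational(42903, 29966)) = Rational(1721624521, 1202505614)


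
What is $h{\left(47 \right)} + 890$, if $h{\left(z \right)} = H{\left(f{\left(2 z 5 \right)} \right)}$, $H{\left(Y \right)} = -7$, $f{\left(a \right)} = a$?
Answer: $883$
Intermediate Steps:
$h{\left(z \right)} = -7$
$h{\left(47 \right)} + 890 = -7 + 890 = 883$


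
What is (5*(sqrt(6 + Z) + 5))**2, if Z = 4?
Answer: 875 + 250*sqrt(10) ≈ 1665.6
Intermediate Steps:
(5*(sqrt(6 + Z) + 5))**2 = (5*(sqrt(6 + 4) + 5))**2 = (5*(sqrt(10) + 5))**2 = (5*(5 + sqrt(10)))**2 = (25 + 5*sqrt(10))**2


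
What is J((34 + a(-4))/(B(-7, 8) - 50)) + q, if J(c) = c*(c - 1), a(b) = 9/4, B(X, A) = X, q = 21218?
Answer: 1103050597/51984 ≈ 21219.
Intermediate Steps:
a(b) = 9/4 (a(b) = 9*(¼) = 9/4)
J(c) = c*(-1 + c)
J((34 + a(-4))/(B(-7, 8) - 50)) + q = ((34 + 9/4)/(-7 - 50))*(-1 + (34 + 9/4)/(-7 - 50)) + 21218 = ((145/4)/(-57))*(-1 + (145/4)/(-57)) + 21218 = ((145/4)*(-1/57))*(-1 + (145/4)*(-1/57)) + 21218 = -145*(-1 - 145/228)/228 + 21218 = -145/228*(-373/228) + 21218 = 54085/51984 + 21218 = 1103050597/51984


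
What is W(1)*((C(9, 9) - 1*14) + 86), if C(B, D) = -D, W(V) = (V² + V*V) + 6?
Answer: 504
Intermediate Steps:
W(V) = 6 + 2*V² (W(V) = (V² + V²) + 6 = 2*V² + 6 = 6 + 2*V²)
W(1)*((C(9, 9) - 1*14) + 86) = (6 + 2*1²)*((-1*9 - 1*14) + 86) = (6 + 2*1)*((-9 - 14) + 86) = (6 + 2)*(-23 + 86) = 8*63 = 504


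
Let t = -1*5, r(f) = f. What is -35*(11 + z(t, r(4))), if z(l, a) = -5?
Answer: -210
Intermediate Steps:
t = -5
-35*(11 + z(t, r(4))) = -35*(11 - 5) = -35*6 = -210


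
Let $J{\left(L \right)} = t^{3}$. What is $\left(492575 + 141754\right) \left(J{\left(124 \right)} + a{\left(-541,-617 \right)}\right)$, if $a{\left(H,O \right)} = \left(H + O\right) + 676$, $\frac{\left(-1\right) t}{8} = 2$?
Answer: $-2903958162$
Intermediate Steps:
$t = -16$ ($t = \left(-8\right) 2 = -16$)
$J{\left(L \right)} = -4096$ ($J{\left(L \right)} = \left(-16\right)^{3} = -4096$)
$a{\left(H,O \right)} = 676 + H + O$
$\left(492575 + 141754\right) \left(J{\left(124 \right)} + a{\left(-541,-617 \right)}\right) = \left(492575 + 141754\right) \left(-4096 - 482\right) = 634329 \left(-4096 - 482\right) = 634329 \left(-4578\right) = -2903958162$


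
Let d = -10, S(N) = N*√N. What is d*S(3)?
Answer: -30*√3 ≈ -51.962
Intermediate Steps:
S(N) = N^(3/2)
d*S(3) = -30*√3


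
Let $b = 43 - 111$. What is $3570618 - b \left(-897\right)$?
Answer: $3509622$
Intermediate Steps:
$b = -68$ ($b = 43 - 111 = -68$)
$3570618 - b \left(-897\right) = 3570618 - \left(-68\right) \left(-897\right) = 3570618 - 60996 = 3509622$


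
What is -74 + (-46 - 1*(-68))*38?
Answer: 762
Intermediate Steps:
-74 + (-46 - 1*(-68))*38 = -74 + (-46 + 68)*38 = -74 + 22*38 = -74 + 836 = 762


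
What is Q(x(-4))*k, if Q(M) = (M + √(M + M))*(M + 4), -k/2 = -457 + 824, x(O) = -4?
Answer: 0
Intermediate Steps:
k = -734 (k = -2*(-457 + 824) = -2*367 = -734)
Q(M) = (4 + M)*(M + √2*√M) (Q(M) = (M + √(2*M))*(4 + M) = (M + √2*√M)*(4 + M) = (4 + M)*(M + √2*√M))
Q(x(-4))*k = ((-4)² + 4*(-4) + √2*(-4)^(3/2) + 4*√2*√(-4))*(-734) = (16 - 16 + √2*(-8*I) + 4*√2*(2*I))*(-734) = (16 - 16 - 8*I*√2 + 8*I*√2)*(-734) = 0*(-734) = 0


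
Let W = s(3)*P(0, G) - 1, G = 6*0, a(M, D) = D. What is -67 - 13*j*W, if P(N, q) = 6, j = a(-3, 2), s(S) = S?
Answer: -509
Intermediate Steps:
j = 2
G = 0
W = 17 (W = 3*6 - 1 = 18 - 1 = 17)
-67 - 13*j*W = -67 - 26*17 = -67 - 13*34 = -67 - 442 = -509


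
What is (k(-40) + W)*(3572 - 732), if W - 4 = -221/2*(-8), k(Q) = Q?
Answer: 2408320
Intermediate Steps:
W = 888 (W = 4 - 221/2*(-8) = 4 + 884 = 888)
(k(-40) + W)*(3572 - 732) = (-40 + 888)*(3572 - 732) = 848*2840 = 2408320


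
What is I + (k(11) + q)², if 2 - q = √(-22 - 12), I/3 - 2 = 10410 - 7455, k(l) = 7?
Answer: 8918 - 18*I*√34 ≈ 8918.0 - 104.96*I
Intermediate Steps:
I = 8871 (I = 6 + 3*(10410 - 7455) = 6 + 3*2955 = 6 + 8865 = 8871)
q = 2 - I*√34 (q = 2 - √(-22 - 12) = 2 - √(-34) = 2 - I*√34 ≈ 2.0 - 5.831*I)
I + (k(11) + q)² = 8871 + (7 + (2 - I*√34))² = 8871 + (9 - I*√34)²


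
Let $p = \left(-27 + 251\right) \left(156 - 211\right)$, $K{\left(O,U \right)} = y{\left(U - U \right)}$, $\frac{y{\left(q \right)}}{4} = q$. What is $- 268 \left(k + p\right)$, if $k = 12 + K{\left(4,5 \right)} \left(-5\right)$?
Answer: $3298544$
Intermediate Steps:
$y{\left(q \right)} = 4 q$
$K{\left(O,U \right)} = 0$ ($K{\left(O,U \right)} = 4 \left(U - U\right) = 4 \cdot 0 = 0$)
$k = 12$ ($k = 12 + 0 \left(-5\right) = 12 + 0 = 12$)
$p = -12320$ ($p = 224 \left(-55\right) = -12320$)
$- 268 \left(k + p\right) = - 268 \left(12 - 12320\right) = \left(-268\right) \left(-12308\right) = 3298544$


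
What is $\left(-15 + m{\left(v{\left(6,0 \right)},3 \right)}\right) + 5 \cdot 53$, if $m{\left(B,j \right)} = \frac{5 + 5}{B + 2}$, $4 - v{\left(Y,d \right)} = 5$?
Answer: $260$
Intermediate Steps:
$v{\left(Y,d \right)} = -1$ ($v{\left(Y,d \right)} = 4 - 5 = -1$)
$m{\left(B,j \right)} = \frac{10}{2 + B}$
$\left(-15 + m{\left(v{\left(6,0 \right)},3 \right)}\right) + 5 \cdot 53 = \left(-15 + \frac{10}{2 - 1}\right) + 5 \cdot 53 = \left(-15 + \frac{10}{1}\right) + 265 = \left(-15 + 10 \cdot 1\right) + 265 = \left(-15 + 10\right) + 265 = -5 + 265 = 260$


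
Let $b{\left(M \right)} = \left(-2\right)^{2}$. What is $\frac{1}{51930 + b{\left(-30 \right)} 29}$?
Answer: $\frac{1}{52046} \approx 1.9214 \cdot 10^{-5}$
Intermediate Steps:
$b{\left(M \right)} = 4$
$\frac{1}{51930 + b{\left(-30 \right)} 29} = \frac{1}{51930 + 4 \cdot 29} = \frac{1}{51930 + 116} = \frac{1}{52046}$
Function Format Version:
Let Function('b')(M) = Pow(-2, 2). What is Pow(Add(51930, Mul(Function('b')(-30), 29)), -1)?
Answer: Rational(1, 52046) ≈ 1.9214e-5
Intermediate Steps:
Function('b')(M) = 4
Pow(Add(51930, Mul(Function('b')(-30), 29)), -1) = Pow(Add(51930, Mul(4, 29)), -1) = Pow(Add(51930, 116), -1) = Pow(52046, -1) = Rational(1, 52046)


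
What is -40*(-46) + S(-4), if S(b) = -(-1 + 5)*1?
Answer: 1836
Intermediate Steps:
S(b) = -4 (S(b) = -1*4*1 = -4*1 = -4)
-40*(-46) + S(-4) = -40*(-46) - 4 = 1840 - 4 = 1836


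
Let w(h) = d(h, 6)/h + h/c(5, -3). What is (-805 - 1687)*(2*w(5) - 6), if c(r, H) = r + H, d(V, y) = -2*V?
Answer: 12460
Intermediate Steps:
c(r, H) = H + r
w(h) = -2 + h/2 (w(h) = (-2*h)/h + h/(-3 + 5) = -2 + h/2)
(-805 - 1687)*(2*w(5) - 6) = (-805 - 1687)*(2*(-2 + (1/2)*5) - 6) = -2492*(2*(-2 + 5/2) - 6) = -2492*(2*(1/2) - 6) = -2492*(1 - 6) = -2492*(-5) = 12460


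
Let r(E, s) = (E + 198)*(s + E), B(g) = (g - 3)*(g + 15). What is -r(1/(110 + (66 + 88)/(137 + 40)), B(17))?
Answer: -34162276335441/385101376 ≈ -88710.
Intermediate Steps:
B(g) = (-3 + g)*(15 + g)
r(E, s) = (198 + E)*(E + s)
-r(1/(110 + (66 + 88)/(137 + 40)), B(17)) = -((1/(110 + (66 + 88)/(137 + 40)))**2 + 198/(110 + (66 + 88)/(137 + 40)) + 198*(-45 + 17**2 + 12*17) + (-45 + 17**2 + 12*17)/(110 + (66 + 88)/(137 + 40))) = -((1/(110 + 154/177))**2 + 198/(110 + 154/177) + 198*(-45 + 289 + 204) + (-45 + 289 + 204)/(110 + 154/177)) = -((1/(110 + 154*(1/177)))**2 + 198/(110 + 154*(1/177)) + 198*448 + 448/(110 + 154*(1/177))) = -((1/(110 + 154/177))**2 + 198/(110 + 154/177) + 88704 + 448/(110 + 154/177)) = -((1/(19624/177))**2 + 198/(19624/177) + 88704 + 448/(19624/177)) = -((177/19624)**2 + 198*(177/19624) + 88704 + (177/19624)*448) = -(31329/385101376 + 1593/892 + 88704 + 9912/2453) = -1*34162276335441/385101376 = -34162276335441/385101376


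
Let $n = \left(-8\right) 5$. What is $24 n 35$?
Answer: $-33600$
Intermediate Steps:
$n = -40$
$24 n 35 = 24 \left(-40\right) 35 = \left(-960\right) 35 = -33600$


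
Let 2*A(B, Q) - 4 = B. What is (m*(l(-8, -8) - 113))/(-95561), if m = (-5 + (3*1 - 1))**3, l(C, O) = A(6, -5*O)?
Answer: -2916/95561 ≈ -0.030515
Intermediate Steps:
A(B, Q) = 2 + B/2
l(C, O) = 5 (l(C, O) = 2 + (1/2)*6 = 2 + 3 = 5)
m = -27 (m = (-5 + (3 - 1))**3 = (-5 + 2)**3 = (-3)**3 = -27)
(m*(l(-8, -8) - 113))/(-95561) = -27*(5 - 113)/(-95561) = -27*(-108)*(-1/95561) = 2916*(-1/95561) = -2916/95561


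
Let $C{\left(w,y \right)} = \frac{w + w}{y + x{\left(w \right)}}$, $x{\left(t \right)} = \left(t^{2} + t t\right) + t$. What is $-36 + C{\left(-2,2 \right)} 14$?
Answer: $-43$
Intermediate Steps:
$x{\left(t \right)} = t + 2 t^{2}$ ($x{\left(t \right)} = \left(t^{2} + t^{2}\right) + t = 2 t^{2} + t = t + 2 t^{2}$)
$C{\left(w,y \right)} = \frac{2 w}{y + w \left(1 + 2 w\right)}$ ($C{\left(w,y \right)} = \frac{w + w}{y + w \left(1 + 2 w\right)} = \frac{2 w}{y + w \left(1 + 2 w\right)}$)
$-36 + C{\left(-2,2 \right)} 14 = -36 + 2 \left(-2\right) \frac{1}{2 - 2 \left(1 + 2 \left(-2\right)\right)} 14 = -36 + 2 \left(-2\right) \frac{1}{2 - 2 \left(1 - 4\right)} 14 = -36 + 2 \left(-2\right) \frac{1}{2 - -6} \cdot 14 = -36 + 2 \left(-2\right) \frac{1}{2 + 6} \cdot 14 = -36 + 2 \left(-2\right) \frac{1}{8} \cdot 14 = -36 - 7 = -43$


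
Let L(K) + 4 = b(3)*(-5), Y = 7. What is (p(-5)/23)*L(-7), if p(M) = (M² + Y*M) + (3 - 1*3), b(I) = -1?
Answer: -10/23 ≈ -0.43478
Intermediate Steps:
p(M) = M² + 7*M (p(M) = (M² + 7*M) + (3 - 1*3) = (M² + 7*M) + (3 - 3) = (M² + 7*M) + 0 = M² + 7*M)
L(K) = 1 (L(K) = -4 - 1*(-5) = -4 + 5 = 1)
(p(-5)/23)*L(-7) = (-5*(7 - 5)/23)*1 = (-5*2*(1/23))*1 = -10*1/23*1 = -10/23*1 = -10/23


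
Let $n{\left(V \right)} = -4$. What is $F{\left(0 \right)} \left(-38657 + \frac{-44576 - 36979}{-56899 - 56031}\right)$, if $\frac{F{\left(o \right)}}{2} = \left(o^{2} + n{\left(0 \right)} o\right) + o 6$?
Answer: $0$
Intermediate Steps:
$F{\left(o \right)} = 2 o^{2} + 4 o$ ($F{\left(o \right)} = 2 \left(\left(o^{2} - 4 o\right) + o 6\right) = 2 \left(\left(o^{2} - 4 o\right) + 6 o\right) = 2 \left(o^{2} + 2 o\right) = 2 o^{2} + 4 o$)
$F{\left(0 \right)} \left(-38657 + \frac{-44576 - 36979}{-56899 - 56031}\right) = 2 \cdot 0 \left(2 + 0\right) \left(-38657 + \frac{-44576 - 36979}{-56899 - 56031}\right) = 2 \cdot 0 \cdot 2 \left(-38657 - \frac{81555}{-112930}\right) = 0 \left(-38657 - - \frac{16311}{22586}\right) = 0 \left(-38657 + \frac{16311}{22586}\right) = 0 \left(- \frac{873090691}{22586}\right) = 0$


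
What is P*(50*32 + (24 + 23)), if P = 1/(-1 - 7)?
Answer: -1647/8 ≈ -205.88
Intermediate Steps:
P = -1/8 (P = 1/(-8) = -1/8 ≈ -0.12500)
P*(50*32 + (24 + 23)) = -(50*32 + (24 + 23))/8 = -(1600 + 47)/8 = -1/8*1647 = -1647/8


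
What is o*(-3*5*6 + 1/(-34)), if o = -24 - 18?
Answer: 64281/17 ≈ 3781.2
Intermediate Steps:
o = -42
o*(-3*5*6 + 1/(-34)) = -42*(-3*5*6 + 1/(-34)) = -42*(-15*6 - 1/34) = -42*(-90 - 1/34) = -42*(-3061/34) = 64281/17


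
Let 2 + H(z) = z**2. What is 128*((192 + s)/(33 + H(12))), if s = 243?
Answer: 11136/35 ≈ 318.17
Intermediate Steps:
H(z) = -2 + z**2
128*((192 + s)/(33 + H(12))) = 128*((192 + 243)/(33 + (-2 + 12**2))) = 128*(435/(33 + (-2 + 144))) = 128*(435/(33 + 142)) = 128*(435/175) = 128*(435*(1/175)) = 128*(87/35) = 11136/35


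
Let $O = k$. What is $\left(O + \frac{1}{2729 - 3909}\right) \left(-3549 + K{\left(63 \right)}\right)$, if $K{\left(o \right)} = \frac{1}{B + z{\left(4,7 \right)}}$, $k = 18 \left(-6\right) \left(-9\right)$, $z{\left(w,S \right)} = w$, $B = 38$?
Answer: $- \frac{170962267663}{49560} \approx -3.4496 \cdot 10^{6}$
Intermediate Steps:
$k = 972$ ($k = \left(-108\right) \left(-9\right) = 972$)
$O = 972$
$K{\left(o \right)} = \frac{1}{42}$ ($K{\left(o \right)} = \frac{1}{38 + 4} = \frac{1}{42}$)
$\left(O + \frac{1}{2729 - 3909}\right) \left(-3549 + K{\left(63 \right)}\right) = \left(972 + \frac{1}{2729 - 3909}\right) \left(-3549 + \frac{1}{42}\right) = \left(972 + \frac{1}{-1180}\right) \left(- \frac{149057}{42}\right) = \left(972 - \frac{1}{1180}\right) \left(- \frac{149057}{42}\right) = \frac{1146959}{1180} \left(- \frac{149057}{42}\right) = - \frac{170962267663}{49560}$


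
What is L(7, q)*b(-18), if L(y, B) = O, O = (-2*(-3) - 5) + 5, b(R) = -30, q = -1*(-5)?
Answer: -180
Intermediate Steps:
q = 5
O = 6 (O = (6 - 5) + 5 = 1 + 5 = 6)
L(y, B) = 6
L(7, q)*b(-18) = 6*(-30) = -180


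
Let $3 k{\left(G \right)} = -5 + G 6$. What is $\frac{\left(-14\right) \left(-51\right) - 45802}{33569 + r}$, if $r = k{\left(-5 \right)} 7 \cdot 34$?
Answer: $- \frac{135264}{92377} \approx -1.4643$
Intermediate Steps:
$k{\left(G \right)} = - \frac{5}{3} + 2 G$ ($k{\left(G \right)} = \frac{-5 + G 6}{3} = \frac{-5 + 6 G}{3} = - \frac{5}{3} + 2 G$)
$r = - \frac{8330}{3}$ ($r = \left(- \frac{5}{3} + 2 \left(-5\right)\right) 7 \cdot 34 = \left(- \frac{5}{3} - 10\right) 7 \cdot 34 = \left(- \frac{35}{3}\right) 7 \cdot 34 = \left(- \frac{245}{3}\right) 34 = - \frac{8330}{3} \approx -2776.7$)
$\frac{\left(-14\right) \left(-51\right) - 45802}{33569 + r} = \frac{\left(-14\right) \left(-51\right) - 45802}{33569 - \frac{8330}{3}} = \frac{714 - 45802}{\frac{92377}{3}} = \left(-45088\right) \frac{3}{92377} = - \frac{135264}{92377}$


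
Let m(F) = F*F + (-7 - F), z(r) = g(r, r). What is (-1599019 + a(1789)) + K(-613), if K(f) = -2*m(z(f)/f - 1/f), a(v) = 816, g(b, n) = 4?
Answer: -600549886037/375769 ≈ -1.5982e+6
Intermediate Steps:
z(r) = 4
m(F) = -7 + F² - F (m(F) = F² + (-7 - F) = -7 + F² - F)
K(f) = 14 - 18/f² + 6/f (K(f) = -2*(-7 + (4/f - 1/f)² - (4/f - 1/f)) = -2*(-7 + (3/f)² - 3/f) = -2*(-7 + 9/f² - 3/f) = -2*(-7 - 3/f + 9/f²) = 14 - 18/f² + 6/f)
(-1599019 + a(1789)) + K(-613) = (-1599019 + 816) + (14 - 18/(-613)² + 6/(-613)) = -1598203 + (14 - 18*1/375769 + 6*(-1/613)) = -1598203 + (14 - 18/375769 - 6/613) = -1598203 + 5257070/375769 = -600549886037/375769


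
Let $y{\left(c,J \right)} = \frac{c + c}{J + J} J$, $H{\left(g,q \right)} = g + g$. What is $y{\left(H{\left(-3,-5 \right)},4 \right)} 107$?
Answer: $-642$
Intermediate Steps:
$H{\left(g,q \right)} = 2 g$
$y{\left(c,J \right)} = c$ ($y{\left(c,J \right)} = \frac{2 c}{2 J} J = 2 c \frac{1}{2 J} J = \frac{c}{J} J = c$)
$y{\left(H{\left(-3,-5 \right)},4 \right)} 107 = 2 \left(-3\right) 107 = \left(-6\right) 107 = -642$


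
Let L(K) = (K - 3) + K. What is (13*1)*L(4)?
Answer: 65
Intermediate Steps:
L(K) = -3 + 2*K (L(K) = (-3 + K) + K = -3 + 2*K)
(13*1)*L(4) = (13*1)*(-3 + 2*4) = 13*(-3 + 8) = 13*5 = 65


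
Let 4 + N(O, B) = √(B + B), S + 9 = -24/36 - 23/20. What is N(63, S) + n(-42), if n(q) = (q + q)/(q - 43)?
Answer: -256/85 + I*√19470/30 ≈ -3.0118 + 4.6512*I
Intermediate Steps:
S = -649/60 (S = -9 + (-24/36 - 23/20) = -9 + (-24*1/36 - 23*1/20) = -9 + (-⅔ - 23/20) = -9 - 109/60 = -649/60 ≈ -10.817)
n(q) = 2*q/(-43 + q) (n(q) = (2*q)/(-43 + q) = 2*q/(-43 + q))
N(O, B) = -4 + √2*√B (N(O, B) = -4 + √(B + B) = -4 + √(2*B) = -4 + √2*√B)
N(63, S) + n(-42) = (-4 + √2*√(-649/60)) + 2*(-42)/(-43 - 42) = (-4 + √2*(I*√9735/30)) + 2*(-42)/(-85) = (-4 + I*√19470/30) + 2*(-42)*(-1/85) = (-4 + I*√19470/30) + 84/85 = -256/85 + I*√19470/30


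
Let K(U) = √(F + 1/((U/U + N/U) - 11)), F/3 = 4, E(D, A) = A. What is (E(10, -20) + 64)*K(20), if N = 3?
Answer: 88*√115442/197 ≈ 151.77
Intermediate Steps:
F = 12 (F = 3*4 = 12)
K(U) = √(12 + 1/(-10 + 3/U)) (K(U) = √(12 + 1/((U/U + 3/U) - 11)) = √(12 + 1/((1 + 3/U) - 11)) = √(12 + 1/(-10 + 3/U)))
(E(10, -20) + 64)*K(20) = (-20 + 64)*√((-36 + 119*20)/(-3 + 10*20)) = 44*√((-36 + 2380)/(-3 + 200)) = 44*√(2344/197) = 44*(2*√115442/197) = 88*√115442/197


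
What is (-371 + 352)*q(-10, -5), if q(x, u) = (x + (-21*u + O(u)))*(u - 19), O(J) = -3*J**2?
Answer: 9120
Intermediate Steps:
q(x, u) = (-19 + u)*(x - 21*u - 3*u**2) (q(x, u) = (x + (-21*u - 3*u**2))*(u - 19) = (x - 21*u - 3*u**2)*(-19 + u) = (-19 + u)*(x - 21*u - 3*u**2))
(-371 + 352)*q(-10, -5) = (-371 + 352)*(-19*(-10) - 3*(-5)**3 + 36*(-5)**2 + 399*(-5) - 5*(-10)) = -19*(190 - 3*(-125) + 36*25 - 1995 + 50) = -19*(190 + 375 + 900 - 1995 + 50) = -19*(-480) = 9120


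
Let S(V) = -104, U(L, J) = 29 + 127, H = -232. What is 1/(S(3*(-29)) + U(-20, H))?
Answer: 1/52 ≈ 0.019231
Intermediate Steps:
U(L, J) = 156
1/(S(3*(-29)) + U(-20, H)) = 1/(-104 + 156) = 1/52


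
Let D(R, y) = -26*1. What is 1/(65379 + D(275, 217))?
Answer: 1/65353 ≈ 1.5302e-5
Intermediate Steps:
D(R, y) = -26
1/(65379 + D(275, 217)) = 1/(65379 - 26) = 1/65353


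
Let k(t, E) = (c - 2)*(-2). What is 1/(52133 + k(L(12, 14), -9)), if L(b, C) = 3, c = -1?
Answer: 1/52139 ≈ 1.9180e-5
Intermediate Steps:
k(t, E) = 6 (k(t, E) = (-1 - 2)*(-2) = -3*(-2) = 6)
1/(52133 + k(L(12, 14), -9)) = 1/(52133 + 6) = 1/52139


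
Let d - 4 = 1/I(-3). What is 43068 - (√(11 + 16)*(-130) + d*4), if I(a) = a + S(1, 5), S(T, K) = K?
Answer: 43050 + 390*√3 ≈ 43726.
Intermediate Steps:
I(a) = 5 + a (I(a) = a + 5 = 5 + a)
d = 9/2 (d = 4 + 1/(5 - 3) = 4 + 1/2 = 4 + ½ = 9/2 ≈ 4.5000)
43068 - (√(11 + 16)*(-130) + d*4) = 43068 - (√(11 + 16)*(-130) + (9/2)*4) = 43068 - (√27*(-130) + 18) = 43068 - ((3*√3)*(-130) + 18) = 43068 - (-390*√3 + 18) = 43068 - (18 - 390*√3) = 43068 + (-18 + 390*√3) = 43050 + 390*√3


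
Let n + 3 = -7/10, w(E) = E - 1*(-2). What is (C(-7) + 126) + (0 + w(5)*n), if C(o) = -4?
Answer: 961/10 ≈ 96.100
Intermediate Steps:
w(E) = 2 + E (w(E) = E + 2 = 2 + E)
n = -37/10 (n = -3 - 7/10 = -37/10 ≈ -3.7000)
(C(-7) + 126) + (0 + w(5)*n) = (-4 + 126) + (0 + (2 + 5)*(-37/10)) = 122 + (0 + 7*(-37/10)) = 122 + (0 - 259/10) = 122 - 259/10 = 961/10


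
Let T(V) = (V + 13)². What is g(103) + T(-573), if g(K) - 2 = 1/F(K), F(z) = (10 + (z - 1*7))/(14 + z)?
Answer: 33241929/106 ≈ 3.1360e+5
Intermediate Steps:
F(z) = (3 + z)/(14 + z) (F(z) = (10 + (z - 7))/(14 + z) = (10 + (-7 + z))/(14 + z) = (3 + z)/(14 + z))
g(K) = 2 + (14 + K)/(3 + K) (g(K) = 2 + 1/((3 + K)/(14 + K)) = 2 + (14 + K)/(3 + K))
T(V) = (13 + V)²
g(103) + T(-573) = (20 + 3*103)/(3 + 103) + (13 - 573)² = (20 + 309)/106 + (-560)² = (1/106)*329 + 313600 = 329/106 + 313600 = 33241929/106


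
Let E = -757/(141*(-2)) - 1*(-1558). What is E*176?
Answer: 38729944/141 ≈ 2.7468e+5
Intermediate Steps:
E = 440113/282 (E = -757/(-282) + 1558 = -757*(-1/282) + 1558 = 757/282 + 1558 = 440113/282 ≈ 1560.7)
E*176 = (440113/282)*176 = 38729944/141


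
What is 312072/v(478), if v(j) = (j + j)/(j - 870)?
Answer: -30583056/239 ≈ -1.2796e+5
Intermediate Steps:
v(j) = 2*j/(-870 + j) (v(j) = (2*j)/(-870 + j) = 2*j/(-870 + j))
312072/v(478) = 312072/((2*478/(-870 + 478))) = 312072/((2*478/(-392))) = 312072/((2*478*(-1/392))) = 312072/(-239/98) = 312072*(-98/239) = -30583056/239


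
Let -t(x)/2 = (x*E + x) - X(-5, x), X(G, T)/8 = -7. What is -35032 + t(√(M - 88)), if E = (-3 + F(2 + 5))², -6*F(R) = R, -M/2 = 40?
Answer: -35144 - 661*I*√42/9 ≈ -35144.0 - 475.97*I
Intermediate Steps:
M = -80 (M = -2*40 = -80)
F(R) = -R/6
X(G, T) = -56 (X(G, T) = 8*(-7) = -56)
E = 625/36 (E = (-3 - (2 + 5)/6)² = (-3 - ⅙*7)² = (-3 - 7/6)² = (-25/6)² = 625/36 ≈ 17.361)
t(x) = -112 - 661*x/18 (t(x) = -2*((x*(625/36) + x) - 1*(-56)) = -2*((625*x/36 + x) + 56) = -2*(661*x/36 + 56) = -2*(56 + 661*x/36) = -112 - 661*x/18)
-35032 + t(√(M - 88)) = -35032 + (-112 - 661*√(-80 - 88)/18) = -35032 + (-112 - 661*I*√42/9) = -35144 - 661*I*√42/9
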